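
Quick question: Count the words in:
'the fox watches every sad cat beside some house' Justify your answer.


Split into words: the | fox | watches | every | sad | cat | beside | some | house = 9 words.

9


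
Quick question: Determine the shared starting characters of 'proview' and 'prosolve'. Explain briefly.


Compare from the start: 3 characters match: 'pro'. Mismatch at position 4: 'v' vs 's'.

pro


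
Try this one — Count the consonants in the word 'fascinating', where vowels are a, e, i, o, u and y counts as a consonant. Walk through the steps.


Consonants in 'fascinating': f, s, c, n, t, n, g = 7 consonants.

7


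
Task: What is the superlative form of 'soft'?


Apply superlative formation (add -est): 'soft' -> 'softest'.

softest


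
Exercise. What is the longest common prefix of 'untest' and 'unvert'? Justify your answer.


Compare from the start: 2 characters match: 'un'. Mismatch at position 3: 't' vs 'v'.

un


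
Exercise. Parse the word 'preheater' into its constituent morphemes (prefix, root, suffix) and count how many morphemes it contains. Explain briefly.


Step 1: Identify prefix: 'pre' (meaning: before)
Step 2: Identify root: 'heat'
Step 3: Identify suffix(es): 'er'
Decomposition: pre- (prefix: before) + heat (root) + -er (suffix: one who)
Total morphemes: 3

3 morphemes (pre- (prefix: before) + heat (root) + -er (suffix: one who))


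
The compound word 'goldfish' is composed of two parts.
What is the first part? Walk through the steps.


Split 'goldfish' into 'gold' + 'fish'. The first part is 'gold'.

gold


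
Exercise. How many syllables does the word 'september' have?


Break 'september' into syllables: sep-tem-ber -> sep | tem | ber = 3 syllables

3 syllables


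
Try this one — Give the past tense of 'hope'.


Apply rule: Add -d (word ends in -e). 'hope' becomes 'hoped'.

hoped


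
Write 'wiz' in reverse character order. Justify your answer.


Reverse 'wiz' character by character: 'ziw'.

ziw


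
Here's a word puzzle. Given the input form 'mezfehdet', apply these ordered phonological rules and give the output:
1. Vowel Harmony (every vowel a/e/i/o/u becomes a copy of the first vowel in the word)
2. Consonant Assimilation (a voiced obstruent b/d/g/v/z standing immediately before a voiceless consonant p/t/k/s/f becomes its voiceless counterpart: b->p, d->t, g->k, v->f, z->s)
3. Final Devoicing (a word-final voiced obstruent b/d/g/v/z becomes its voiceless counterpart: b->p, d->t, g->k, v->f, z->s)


Starting form: 'mezfehdet'
Rule 1: Vowel Harmony: all vowels already match. No change.
Rule 2: Consonant Assimilation: voiced obstruent before voiceless consonant becomes voiceless ('zf' -> 'sf'). 'mezfehdet' -> 'mesfehdet'
Rule 3: Final Devoicing: final consonant 't' is not one of the voiced obstruents b/d/g/v/z. No change.
Final form: 'mesfehdet'

mesfehdet


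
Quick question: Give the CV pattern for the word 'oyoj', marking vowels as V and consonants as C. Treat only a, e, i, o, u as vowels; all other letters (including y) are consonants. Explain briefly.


Letter mapping: o = V, y = C, o = V, j = C.

VCVC


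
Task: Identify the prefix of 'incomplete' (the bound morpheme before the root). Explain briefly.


The word 'incomplete' = 'in' (prefix) + 'complete' (root). The prefix is 'in'.

in


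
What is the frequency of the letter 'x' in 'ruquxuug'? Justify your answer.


Letter 'x' in 'ruquxuug': found at position(s) 5 = 1 occurrence(s).

1


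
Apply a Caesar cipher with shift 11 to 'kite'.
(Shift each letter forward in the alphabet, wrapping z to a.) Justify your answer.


Shift each letter by 11: k -> v, i -> t, t -> e, e -> p. Result: 'vtep'.

vtep


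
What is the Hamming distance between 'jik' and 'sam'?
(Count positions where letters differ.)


Alignment:
Position 1: 'j' vs 's' = DIFFER
Position 2: 'i' vs 'a' = DIFFER
Position 3: 'k' vs 'm' = DIFFER
Total differences: 3

3


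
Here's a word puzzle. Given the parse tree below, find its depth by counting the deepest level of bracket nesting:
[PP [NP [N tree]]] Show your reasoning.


Count bracket nesting levels:
'[' at pos 0: depth = 1
'[' at pos 4: depth = 2
'[' at pos 8: depth = 3
Maximum depth reached: 3

3


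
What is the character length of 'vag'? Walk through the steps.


Spell out 'vag' and number each letter: v(1), a(2), g(3). Total: 3 letters.

3


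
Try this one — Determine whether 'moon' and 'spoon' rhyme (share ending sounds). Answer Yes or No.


Rime (stressed vowel + following sounds) of 'moon': -oon = /uːn/
Rime of 'spoon': -oon = /uːn/
/uːn/ and /uːn/ are the same ending sound, so the words rhyme.

Yes


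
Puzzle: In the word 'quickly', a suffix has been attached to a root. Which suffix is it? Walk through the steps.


The word 'quickly' = 'quick' (root) + '-ly' (suffix). The suffix is '-ly'.

ly


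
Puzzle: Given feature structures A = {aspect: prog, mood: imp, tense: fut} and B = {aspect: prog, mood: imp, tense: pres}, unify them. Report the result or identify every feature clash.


Compare features:
aspect: A=prog vs B=prog -> unified: prog
mood: A=imp vs B=imp -> unified: imp
tense: A=fut vs B=pres -> CLASH
Clash detected on feature 'tense' (fut vs pres); unification fails.

CLASH on 'tense' (fut vs pres)


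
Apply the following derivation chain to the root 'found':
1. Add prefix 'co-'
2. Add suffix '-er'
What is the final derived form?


Step 1: Add prefix 'co-' to 'found' = 'cofound'
Step 2: Add suffix '-er' to 'cofound' = 'cofounder'

cofounder


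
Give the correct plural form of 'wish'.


Apply rule: Add -es (sibilant/fricative ending). 'wish' becomes 'wishes'.

wishes


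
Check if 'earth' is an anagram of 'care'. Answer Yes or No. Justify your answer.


Sorted letters of 'earth': 'aehrt'
Sorted letters of 'care': 'acer'
They do not match.

No


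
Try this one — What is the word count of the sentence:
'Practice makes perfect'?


Split into words: Practice | makes | perfect = 3 words.

3


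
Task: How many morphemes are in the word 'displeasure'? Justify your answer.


Decomposition: dis- (prefix) + please (root) + -ure (suffix) = 3 morpheme(s)

3 morphemes


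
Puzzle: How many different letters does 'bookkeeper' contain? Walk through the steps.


Unique letters in 'bookkeeper': {b, e, k, o, p, r} = 6 distinct letters.

6


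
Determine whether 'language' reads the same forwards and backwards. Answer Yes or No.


Forward: 'language'
Reversed: 'egaugnal'
They differ.

No


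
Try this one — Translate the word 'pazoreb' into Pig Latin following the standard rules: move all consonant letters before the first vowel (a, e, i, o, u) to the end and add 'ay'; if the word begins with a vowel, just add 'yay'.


'pazoreb': move consonant cluster 'p' to end and add 'ay': 'azorebpay'.

azorebpay


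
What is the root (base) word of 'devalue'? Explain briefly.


Remove prefix 'de' from 'devalue' to get root 'value'.

value


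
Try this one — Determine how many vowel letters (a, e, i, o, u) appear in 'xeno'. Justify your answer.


Vowels in 'xeno': e, o = 2 vowels.

2


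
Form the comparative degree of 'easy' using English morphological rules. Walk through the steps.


Apply comparative formation (consonant + y: change y to i, add -er): 'easy' -> 'easier'.

easier


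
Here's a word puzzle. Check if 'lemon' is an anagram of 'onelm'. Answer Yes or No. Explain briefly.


Sorted letters of 'lemon': 'elmno'
Sorted letters of 'onelm': 'elmno'
They match.

Yes


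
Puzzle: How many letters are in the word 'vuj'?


Spell out 'vuj' and number each letter: v(1), u(2), j(3). Total: 3 letters.

3


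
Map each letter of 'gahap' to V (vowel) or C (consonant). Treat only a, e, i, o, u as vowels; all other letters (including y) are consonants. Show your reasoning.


Letter mapping: g = C, a = V, h = C, a = V, p = C.

CVCVC


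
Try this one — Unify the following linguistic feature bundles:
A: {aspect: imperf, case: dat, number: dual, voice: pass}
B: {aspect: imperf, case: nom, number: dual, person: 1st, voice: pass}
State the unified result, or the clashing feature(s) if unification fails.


Compare features:
aspect: A=imperf vs B=imperf -> unified: imperf
case: A=dat vs B=nom -> CLASH
number: A=dual vs B=dual -> unified: dual
person: A=_ vs B=1st -> unified: 1st
voice: A=pass vs B=pass -> unified: pass
Clash detected on feature 'case' (dat vs nom); unification fails.

CLASH on 'case' (dat vs nom)


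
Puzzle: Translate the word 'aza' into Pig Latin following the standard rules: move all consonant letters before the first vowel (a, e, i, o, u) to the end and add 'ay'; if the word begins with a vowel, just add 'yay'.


'aza' starts with a vowel, so add 'yay': 'azayay'.

azayay


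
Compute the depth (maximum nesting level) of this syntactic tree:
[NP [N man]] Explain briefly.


Count bracket nesting levels:
'[' at pos 0: depth = 1
'[' at pos 4: depth = 2
Maximum depth reached: 2

2


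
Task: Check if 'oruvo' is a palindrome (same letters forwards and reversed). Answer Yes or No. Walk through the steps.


Forward: 'oruvo'
Reversed: 'ovuro'
They differ.

No


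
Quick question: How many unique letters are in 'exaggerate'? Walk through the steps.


Unique letters in 'exaggerate': {a, e, g, r, t, x} = 6 distinct letters.

6


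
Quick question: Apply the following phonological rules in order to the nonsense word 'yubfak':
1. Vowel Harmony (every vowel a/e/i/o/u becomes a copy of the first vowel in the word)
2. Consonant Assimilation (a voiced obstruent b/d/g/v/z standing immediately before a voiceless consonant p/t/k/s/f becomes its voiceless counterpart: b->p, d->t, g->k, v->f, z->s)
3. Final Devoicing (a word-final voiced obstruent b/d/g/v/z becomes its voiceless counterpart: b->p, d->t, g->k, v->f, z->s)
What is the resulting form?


Starting form: 'yubfak'
Rule 1: Vowel Harmony: all vowels become 'u' (matching first vowel). 'yubfak' -> 'yubfuk'
Rule 2: Consonant Assimilation: voiced obstruent before voiceless consonant becomes voiceless ('bf' -> 'pf'). 'yubfuk' -> 'yupfuk'
Rule 3: Final Devoicing: final consonant 'k' is not one of the voiced obstruents b/d/g/v/z. No change.
Final form: 'yupfuk'

yupfuk


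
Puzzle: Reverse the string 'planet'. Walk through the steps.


Reverse 'planet' character by character: 'tenalp'.

tenalp


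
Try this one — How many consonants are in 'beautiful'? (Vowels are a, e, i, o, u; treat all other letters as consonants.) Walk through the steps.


Consonants in 'beautiful': b, t, f, l = 4 consonants.

4


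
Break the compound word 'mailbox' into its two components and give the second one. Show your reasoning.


Split 'mailbox' into 'mail' + 'box'. The second part is 'box'.

box


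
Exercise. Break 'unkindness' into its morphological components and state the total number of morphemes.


Step 1: Identify prefix: 'un' (meaning: not/reverse)
Step 2: Identify root: 'kind'
Step 3: Identify suffix(es): 'ness'
Decomposition: un- (prefix: not/reverse) + kind (root) + -ness (suffix: state of)
Total morphemes: 3

3 morphemes (un- (prefix: not/reverse) + kind (root) + -ness (suffix: state of))


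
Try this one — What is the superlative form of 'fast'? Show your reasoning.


Apply superlative formation (add -est): 'fast' -> 'fastest'.

fastest


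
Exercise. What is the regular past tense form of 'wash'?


Apply rule: Add -ed. 'wash' becomes 'washed'.

washed


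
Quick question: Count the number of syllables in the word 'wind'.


Break 'wind' into syllables: wind -> wind = 1 syllable

1 syllable


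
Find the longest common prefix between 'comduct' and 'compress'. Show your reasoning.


Compare from the start: 3 characters match: 'com'. Mismatch at position 4: 'd' vs 'p'.

com


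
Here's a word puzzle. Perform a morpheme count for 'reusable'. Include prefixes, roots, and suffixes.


Decomposition: re- (prefix) + use (root) + -able (suffix) = 3 morpheme(s)

3 morphemes


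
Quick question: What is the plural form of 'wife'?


Apply rule: Change -fe to -ves. 'wife' becomes 'wives'.

wives


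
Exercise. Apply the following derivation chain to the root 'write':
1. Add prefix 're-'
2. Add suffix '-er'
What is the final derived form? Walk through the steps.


Step 1: Add prefix 're-' to 'write' = 'rewrite'
Step 2: Add suffix '-er' to 'rewrite' = 'rewriter'

rewriter


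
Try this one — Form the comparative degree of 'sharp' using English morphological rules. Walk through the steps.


Apply comparative formation (add -er): 'sharp' -> 'sharper'.

sharper


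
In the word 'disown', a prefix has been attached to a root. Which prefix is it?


The word 'disown' = 'dis' (prefix) + 'own' (root). The prefix is 'dis'.

dis


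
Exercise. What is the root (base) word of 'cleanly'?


Remove suffix '-ly' from 'cleanly' to get root 'clean'.

clean


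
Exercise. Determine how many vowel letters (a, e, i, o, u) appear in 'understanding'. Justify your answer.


Vowels in 'understanding': u, e, a, i = 4 vowels.

4


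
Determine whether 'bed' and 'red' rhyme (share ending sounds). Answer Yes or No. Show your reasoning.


Rime (stressed vowel + following sounds) of 'bed': -ed = /ɛd/
Rime of 'red': -ed = /ɛd/
/ɛd/ and /ɛd/ are the same ending sound, so the words rhyme.

Yes


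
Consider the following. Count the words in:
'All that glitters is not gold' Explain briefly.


Split into words: All | that | glitters | is | not | gold = 6 words.

6


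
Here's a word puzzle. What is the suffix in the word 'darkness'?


The word 'darkness' = 'dark' (root) + '-ness' (suffix). The suffix is '-ness'.

ness


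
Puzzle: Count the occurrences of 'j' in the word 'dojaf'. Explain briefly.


Letter 'j' in 'dojaf': found at position(s) 3 = 1 occurrence(s).

1


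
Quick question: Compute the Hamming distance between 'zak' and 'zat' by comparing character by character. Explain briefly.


Alignment:
Position 1: 'z' vs 'z' = match
Position 2: 'a' vs 'a' = match
Position 3: 'k' vs 't' = DIFFER
Total differences: 1

1


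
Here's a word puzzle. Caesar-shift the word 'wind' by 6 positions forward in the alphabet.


Shift each letter by 6: w -> c, i -> o, n -> t, d -> j. Result: 'cotj'.

cotj


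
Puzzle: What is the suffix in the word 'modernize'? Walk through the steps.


The word 'modernize' = 'modern' (root) + '-ize' (suffix). The suffix is '-ize'.

ize


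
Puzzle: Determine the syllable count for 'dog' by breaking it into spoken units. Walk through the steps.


Break 'dog' into syllables: dog -> dog = 1 syllable

1 syllable


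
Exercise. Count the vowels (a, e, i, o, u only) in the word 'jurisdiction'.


Vowels in 'jurisdiction': u, i, i, i, o = 5 vowels.

5


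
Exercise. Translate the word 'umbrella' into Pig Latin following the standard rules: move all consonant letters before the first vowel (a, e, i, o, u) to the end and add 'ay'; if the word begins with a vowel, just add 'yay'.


'umbrella' starts with a vowel, so add 'yay': 'umbrellayay'.

umbrellayay


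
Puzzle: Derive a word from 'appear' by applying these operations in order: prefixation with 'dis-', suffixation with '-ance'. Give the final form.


Step 1: Add prefix 'dis-' to 'appear' = 'disappear'
Step 2: Add suffix '-ance' to 'disappear' = 'disappearance'

disappearance


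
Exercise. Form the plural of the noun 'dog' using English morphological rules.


Apply rule: Add -s. 'dog' becomes 'dogs'.

dogs


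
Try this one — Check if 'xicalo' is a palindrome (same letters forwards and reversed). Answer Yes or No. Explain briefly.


Forward: 'xicalo'
Reversed: 'olacix'
They differ.

No


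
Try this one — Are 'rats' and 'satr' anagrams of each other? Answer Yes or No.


Sorted letters of 'rats': 'arst'
Sorted letters of 'satr': 'arst'
They match.

Yes


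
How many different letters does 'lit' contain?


Unique letters in 'lit': {i, l, t} = 3 distinct letters.

3


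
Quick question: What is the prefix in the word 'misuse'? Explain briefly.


The word 'misuse' = 'mis' (prefix) + 'use' (root). The prefix is 'mis'.

mis


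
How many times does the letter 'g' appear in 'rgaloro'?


Letter 'g' in 'rgaloro': found at position(s) 2 = 1 occurrence(s).

1


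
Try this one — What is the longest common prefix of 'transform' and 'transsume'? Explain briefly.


Compare from the start: 5 characters match: 'trans'. Mismatch at position 6: 'f' vs 's'.

trans


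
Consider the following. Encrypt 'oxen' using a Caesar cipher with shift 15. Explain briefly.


Shift each letter by 15: o -> d, x -> m, e -> t, n -> c. Result: 'dmtc'.

dmtc


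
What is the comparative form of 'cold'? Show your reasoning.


Apply comparative formation (add -er): 'cold' -> 'colder'.

colder


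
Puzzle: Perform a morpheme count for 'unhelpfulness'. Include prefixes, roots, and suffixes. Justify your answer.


Decomposition: un- (prefix) + help (root) + -ful (suffix) + -ness (suffix) = 4 morpheme(s)

4 morphemes


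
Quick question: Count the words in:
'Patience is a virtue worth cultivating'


Split into words: Patience | is | a | virtue | worth | cultivating = 6 words.

6


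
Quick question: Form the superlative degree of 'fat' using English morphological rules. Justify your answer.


Apply superlative formation (double final consonant, add -est): 'fat' -> 'fattest'.

fattest


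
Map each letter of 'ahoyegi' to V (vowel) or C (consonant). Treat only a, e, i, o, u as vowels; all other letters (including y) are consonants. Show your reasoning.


Letter mapping: a = V, h = C, o = V, y = C, e = V, g = C, i = V.

VCVCVCV


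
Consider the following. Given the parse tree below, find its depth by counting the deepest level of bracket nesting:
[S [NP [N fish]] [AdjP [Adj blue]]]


Count bracket nesting levels:
'[' at pos 0: depth = 1
'[' at pos 3: depth = 2
'[' at pos 7: depth = 3
'[' at pos 17: depth = 2
'[' at pos 23: depth = 3
Maximum depth reached: 3

3


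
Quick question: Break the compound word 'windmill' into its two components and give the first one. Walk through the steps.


Split 'windmill' into 'wind' + 'mill'. The first part is 'wind'.

wind


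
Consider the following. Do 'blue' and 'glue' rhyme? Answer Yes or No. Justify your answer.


Rime (stressed vowel + following sounds) of 'blue': -ue = /uː/
Rime of 'glue': -ue = /uː/
/uː/ and /uː/ are the same ending sound, so the words rhyme.

Yes


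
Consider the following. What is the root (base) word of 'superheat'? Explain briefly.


Remove prefix 'super' from 'superheat' to get root 'heat'.

heat


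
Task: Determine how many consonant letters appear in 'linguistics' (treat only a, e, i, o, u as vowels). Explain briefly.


Consonants in 'linguistics': l, n, g, s, t, c, s = 7 consonants.

7


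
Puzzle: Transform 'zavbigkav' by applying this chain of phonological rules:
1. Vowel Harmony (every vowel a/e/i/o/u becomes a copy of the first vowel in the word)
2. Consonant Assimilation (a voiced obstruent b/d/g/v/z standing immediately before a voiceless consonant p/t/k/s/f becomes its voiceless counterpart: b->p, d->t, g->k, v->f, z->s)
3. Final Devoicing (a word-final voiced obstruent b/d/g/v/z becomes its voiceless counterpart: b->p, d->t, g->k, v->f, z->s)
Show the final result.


Starting form: 'zavbigkav'
Rule 1: Vowel Harmony: all vowels become 'a' (matching first vowel). 'zavbigkav' -> 'zavbagkav'
Rule 2: Consonant Assimilation: voiced obstruent before voiceless consonant becomes voiceless ('gk' -> 'kk'). 'zavbagkav' -> 'zavbakkav'
Rule 3: Final Devoicing: word-final voiced obstruent 'v' becomes voiceless 'f'. 'zavbakkav' -> 'zavbakkaf'
Final form: 'zavbakkaf'

zavbakkaf


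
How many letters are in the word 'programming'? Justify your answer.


Spell out 'programming' and number each letter: p(1), r(2), o(3), g(4), r(5), a(6), m(7), m(8), i(9), n(10), g(11). Total: 11 letters.

11


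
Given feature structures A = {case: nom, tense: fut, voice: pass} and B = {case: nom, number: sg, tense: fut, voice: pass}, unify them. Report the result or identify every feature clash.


Compare features:
case: A=nom vs B=nom -> unified: nom
number: A=_ vs B=sg -> unified: sg
tense: A=fut vs B=fut -> unified: fut
voice: A=pass vs B=pass -> unified: pass
No clashes found.

Unified: {case: nom, number: sg, tense: fut, voice: pass}


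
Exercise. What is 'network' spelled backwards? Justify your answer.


Reverse 'network' character by character: 'krowten'.

krowten


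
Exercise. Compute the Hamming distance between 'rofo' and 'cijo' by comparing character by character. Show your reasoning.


Alignment:
Position 1: 'r' vs 'c' = DIFFER
Position 2: 'o' vs 'i' = DIFFER
Position 3: 'f' vs 'j' = DIFFER
Position 4: 'o' vs 'o' = match
Total differences: 3

3


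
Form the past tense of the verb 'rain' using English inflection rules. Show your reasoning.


Apply rule: Add -ed. 'rain' becomes 'rained'.

rained


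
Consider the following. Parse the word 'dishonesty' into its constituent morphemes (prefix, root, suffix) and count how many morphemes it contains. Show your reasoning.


Step 1: Identify prefix: 'dis' (meaning: not/apart)
Step 2: Identify root: 'honest'
Step 3: Identify suffix(es): 'y'
Decomposition: dis- (prefix: not/apart) + honest (root) + -y (suffix: quality)
Total morphemes: 3

3 morphemes (dis- (prefix: not/apart) + honest (root) + -y (suffix: quality))


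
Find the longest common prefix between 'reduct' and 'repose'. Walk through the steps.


Compare from the start: 2 characters match: 're'. Mismatch at position 3: 'd' vs 'p'.

re


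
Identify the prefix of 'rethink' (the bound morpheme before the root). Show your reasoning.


The word 'rethink' = 're' (prefix) + 'think' (root). The prefix is 're'.

re


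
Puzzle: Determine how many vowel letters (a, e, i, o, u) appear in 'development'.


Vowels in 'development': e, e, o, e = 4 vowels.

4


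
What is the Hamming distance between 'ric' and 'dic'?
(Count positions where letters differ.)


Alignment:
Position 1: 'r' vs 'd' = DIFFER
Position 2: 'i' vs 'i' = match
Position 3: 'c' vs 'c' = match
Total differences: 1

1


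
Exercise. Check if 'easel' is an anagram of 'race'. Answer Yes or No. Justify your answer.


Sorted letters of 'easel': 'aeels'
Sorted letters of 'race': 'acer'
They do not match.

No


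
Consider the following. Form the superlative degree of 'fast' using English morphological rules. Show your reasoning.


Apply superlative formation (add -est): 'fast' -> 'fastest'.

fastest


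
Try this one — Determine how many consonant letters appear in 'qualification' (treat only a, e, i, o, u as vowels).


Consonants in 'qualification': q, l, f, c, t, n = 6 consonants.

6


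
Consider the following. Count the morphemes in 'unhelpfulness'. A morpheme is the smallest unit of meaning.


Decomposition: un- (prefix) + help (root) + -ful (suffix) + -ness (suffix) = 4 morpheme(s)

4 morphemes


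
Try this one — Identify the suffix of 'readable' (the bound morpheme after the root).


The word 'readable' = 'read' (root) + '-able' (suffix). The suffix is '-able'.

able


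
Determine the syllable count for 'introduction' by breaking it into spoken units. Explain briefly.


Break 'introduction' into syllables: in-tro-duc-tion -> in | tro | duc | tion = 4 syllables

4 syllables


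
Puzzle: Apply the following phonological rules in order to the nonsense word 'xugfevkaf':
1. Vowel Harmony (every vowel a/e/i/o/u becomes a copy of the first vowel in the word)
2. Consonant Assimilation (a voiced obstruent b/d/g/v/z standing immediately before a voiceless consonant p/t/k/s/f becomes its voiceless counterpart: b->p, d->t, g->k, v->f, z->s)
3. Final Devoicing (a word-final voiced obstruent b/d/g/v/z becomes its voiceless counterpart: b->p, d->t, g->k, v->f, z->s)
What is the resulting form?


Starting form: 'xugfevkaf'
Rule 1: Vowel Harmony: all vowels become 'u' (matching first vowel). 'xugfevkaf' -> 'xugfuvkuf'
Rule 2: Consonant Assimilation: voiced obstruent before voiceless consonant becomes voiceless ('gf' -> 'kf', 'vk' -> 'fk'). 'xugfuvkuf' -> 'xukfufkuf'
Rule 3: Final Devoicing: final consonant 'f' is not one of the voiced obstruents b/d/g/v/z. No change.
Final form: 'xukfufkuf'

xukfufkuf


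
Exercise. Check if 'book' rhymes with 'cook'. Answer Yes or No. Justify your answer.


Rime (stressed vowel + following sounds) of 'book': -ook = /ʊk/
Rime of 'cook': -ook = /ʊk/
/ʊk/ and /ʊk/ are the same ending sound, so the words rhyme.

Yes


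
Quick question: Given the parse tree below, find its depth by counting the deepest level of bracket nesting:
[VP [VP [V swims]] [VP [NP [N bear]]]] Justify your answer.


Count bracket nesting levels:
'[' at pos 0: depth = 1
'[' at pos 4: depth = 2
'[' at pos 8: depth = 3
'[' at pos 19: depth = 2
'[' at pos 23: depth = 3
'[' at pos 27: depth = 4
Maximum depth reached: 4

4


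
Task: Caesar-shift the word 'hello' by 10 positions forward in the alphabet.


Shift each letter by 10: h -> r, e -> o, l -> v, l -> v, o -> y. Result: 'rovvy'.

rovvy


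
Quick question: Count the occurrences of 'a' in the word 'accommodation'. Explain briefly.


Letter 'a' in 'accommodation': found at position(s) 1, 9 = 2 occurrence(s).

2


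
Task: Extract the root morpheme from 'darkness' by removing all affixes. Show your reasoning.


Remove suffix '-ness' from 'darkness' to get root 'dark'.

dark


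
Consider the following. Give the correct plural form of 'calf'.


Apply rule: Change -f to -ves. 'calf' becomes 'calves'.

calves


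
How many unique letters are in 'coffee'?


Unique letters in 'coffee': {c, e, f, o} = 4 distinct letters.

4


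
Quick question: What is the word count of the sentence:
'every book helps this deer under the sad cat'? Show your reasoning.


Split into words: every | book | helps | this | deer | under | the | sad | cat = 9 words.

9


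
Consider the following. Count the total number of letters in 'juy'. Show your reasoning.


Spell out 'juy' and number each letter: j(1), u(2), y(3). Total: 3 letters.

3


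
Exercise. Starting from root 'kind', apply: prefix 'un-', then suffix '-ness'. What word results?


Step 1: Add prefix 'un-' to 'kind' = 'unkind'
Step 2: Add suffix '-ness' to 'unkind' = 'unkindness'

unkindness


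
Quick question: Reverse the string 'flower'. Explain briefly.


Reverse 'flower' character by character: 'rewolf'.

rewolf


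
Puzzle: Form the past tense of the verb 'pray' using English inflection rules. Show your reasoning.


Apply rule: Add -ed. 'pray' becomes 'prayed'.

prayed


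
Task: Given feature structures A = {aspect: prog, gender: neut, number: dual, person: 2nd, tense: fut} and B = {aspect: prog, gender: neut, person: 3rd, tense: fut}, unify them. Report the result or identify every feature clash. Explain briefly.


Compare features:
aspect: A=prog vs B=prog -> unified: prog
gender: A=neut vs B=neut -> unified: neut
number: A=dual vs B=_ -> unified: dual
person: A=2nd vs B=3rd -> CLASH
tense: A=fut vs B=fut -> unified: fut
Clash detected on feature 'person' (2nd vs 3rd); unification fails.

CLASH on 'person' (2nd vs 3rd)


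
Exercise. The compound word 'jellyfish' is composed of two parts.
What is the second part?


Split 'jellyfish' into 'jelly' + 'fish'. The second part is 'fish'.

fish


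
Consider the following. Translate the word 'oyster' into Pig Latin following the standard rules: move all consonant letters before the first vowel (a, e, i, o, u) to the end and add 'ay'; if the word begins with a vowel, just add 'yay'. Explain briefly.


'oyster' starts with a vowel, so add 'yay': 'oysteryay'.

oysteryay


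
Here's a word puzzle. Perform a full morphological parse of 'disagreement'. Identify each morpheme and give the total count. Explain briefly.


Step 1: Identify prefix: 'dis' (meaning: not/apart)
Step 2: Identify root: 'agree'
Step 3: Identify suffix(es): 'ment'
Decomposition: dis- (prefix: not/apart) + agree (root) + -ment (suffix: action/result)
Total morphemes: 3

3 morphemes (dis- (prefix: not/apart) + agree (root) + -ment (suffix: action/result))


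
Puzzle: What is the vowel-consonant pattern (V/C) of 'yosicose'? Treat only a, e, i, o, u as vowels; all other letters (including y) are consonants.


Letter mapping: y = C, o = V, s = C, i = V, c = C, o = V, s = C, e = V.

CVCVCVCV


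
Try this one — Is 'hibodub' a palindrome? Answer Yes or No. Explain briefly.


Forward: 'hibodub'
Reversed: 'budobih'
They differ.

No


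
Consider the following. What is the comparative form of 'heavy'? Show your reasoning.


Apply comparative formation (consonant + y: change y to i, add -er): 'heavy' -> 'heavier'.

heavier


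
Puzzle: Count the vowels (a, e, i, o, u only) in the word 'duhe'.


Vowels in 'duhe': u, e = 2 vowels.

2


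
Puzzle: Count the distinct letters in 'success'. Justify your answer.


Unique letters in 'success': {c, e, s, u} = 4 distinct letters.

4


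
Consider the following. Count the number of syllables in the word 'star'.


Break 'star' into syllables: star -> star = 1 syllable

1 syllable


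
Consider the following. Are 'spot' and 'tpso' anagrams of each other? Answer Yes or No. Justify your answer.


Sorted letters of 'spot': 'opst'
Sorted letters of 'tpso': 'opst'
They match.

Yes


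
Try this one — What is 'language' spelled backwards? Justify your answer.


Reverse 'language' character by character: 'egaugnal'.

egaugnal


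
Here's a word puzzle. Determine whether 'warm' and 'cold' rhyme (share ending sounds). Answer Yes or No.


Rime (stressed vowel + following sounds) of 'warm': -arm = /ɔːrm/
Rime of 'cold': -old = /oʊld/
/ɔːrm/ and /oʊld/ are different ending sounds, so the words do not rhyme.

No


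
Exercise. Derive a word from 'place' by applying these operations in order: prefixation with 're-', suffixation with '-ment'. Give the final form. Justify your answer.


Step 1: Add prefix 're-' to 'place' = 'replace'
Step 2: Add suffix '-ment' to 'replace' = 'replacement'

replacement


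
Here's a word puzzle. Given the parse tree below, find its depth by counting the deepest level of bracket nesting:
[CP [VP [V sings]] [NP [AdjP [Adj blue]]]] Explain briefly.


Count bracket nesting levels:
'[' at pos 0: depth = 1
'[' at pos 4: depth = 2
'[' at pos 8: depth = 3
'[' at pos 19: depth = 2
'[' at pos 23: depth = 3
'[' at pos 29: depth = 4
Maximum depth reached: 4

4


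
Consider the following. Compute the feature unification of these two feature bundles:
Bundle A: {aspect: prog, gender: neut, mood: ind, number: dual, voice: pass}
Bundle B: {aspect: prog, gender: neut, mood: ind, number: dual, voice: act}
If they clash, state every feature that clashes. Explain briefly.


Compare features:
aspect: A=prog vs B=prog -> unified: prog
gender: A=neut vs B=neut -> unified: neut
mood: A=ind vs B=ind -> unified: ind
number: A=dual vs B=dual -> unified: dual
voice: A=pass vs B=act -> CLASH
Clash detected on feature 'voice' (pass vs act); unification fails.

CLASH on 'voice' (pass vs act)


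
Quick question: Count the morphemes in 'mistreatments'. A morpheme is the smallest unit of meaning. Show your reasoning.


Decomposition: mis- (prefix) + treat (root) + -ment (suffix) + -s (plural) = 4 morpheme(s)

4 morphemes


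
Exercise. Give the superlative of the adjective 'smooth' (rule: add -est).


Apply superlative formation (add -est): 'smooth' -> 'smoothest'.

smoothest


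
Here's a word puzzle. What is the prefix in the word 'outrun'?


The word 'outrun' = 'out' (prefix) + 'run' (root). The prefix is 'out'.

out


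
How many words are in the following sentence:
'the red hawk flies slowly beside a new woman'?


Split into words: the | red | hawk | flies | slowly | beside | a | new | woman = 9 words.

9


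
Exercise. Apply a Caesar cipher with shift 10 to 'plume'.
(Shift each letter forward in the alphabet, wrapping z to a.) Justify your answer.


Shift each letter by 10: p -> z, l -> v, u -> e, m -> w, e -> o. Result: 'zvewo'.

zvewo


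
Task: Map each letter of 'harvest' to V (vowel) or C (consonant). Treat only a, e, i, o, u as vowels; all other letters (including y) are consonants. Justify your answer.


Letter mapping: h = C, a = V, r = C, v = C, e = V, s = C, t = C.

CVCCVCC


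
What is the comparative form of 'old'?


Apply comparative formation (add -er): 'old' -> 'older'.

older


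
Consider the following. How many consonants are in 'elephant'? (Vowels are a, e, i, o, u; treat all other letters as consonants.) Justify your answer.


Consonants in 'elephant': l, p, h, n, t = 5 consonants.

5


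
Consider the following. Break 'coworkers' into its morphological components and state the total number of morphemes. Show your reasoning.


Step 1: Identify prefix: 'co' (meaning: together)
Step 2: Identify root: 'work'
Step 3: Identify suffix(es): 'er, s'
Decomposition: co- (prefix: together) + work (root) + -er (suffix: one who) + -s (plural)
Total morphemes: 4

4 morphemes (co- (prefix: together) + work (root) + -er (suffix: one who) + -s (plural))


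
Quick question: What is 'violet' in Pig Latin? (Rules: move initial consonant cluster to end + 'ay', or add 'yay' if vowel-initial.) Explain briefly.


'violet': move consonant cluster 'v' to end and add 'ay': 'ioletvay'.

ioletvay


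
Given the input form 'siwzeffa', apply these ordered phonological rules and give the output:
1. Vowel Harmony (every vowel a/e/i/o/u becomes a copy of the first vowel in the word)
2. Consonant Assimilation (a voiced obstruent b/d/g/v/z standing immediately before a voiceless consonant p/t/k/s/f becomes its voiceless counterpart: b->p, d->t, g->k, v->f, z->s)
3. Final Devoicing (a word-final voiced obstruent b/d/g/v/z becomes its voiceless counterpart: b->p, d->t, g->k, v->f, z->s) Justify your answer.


Starting form: 'siwzeffa'
Rule 1: Vowel Harmony: all vowels become 'i' (matching first vowel). 'siwzeffa' -> 'siwziffi'
Rule 2: Consonant Assimilation: no voiced obstruent (b/d/g/v/z) stands immediately before a voiceless consonant (p/t/k/s/f). No change.
Rule 3: Final Devoicing: the word ends in the vowel 'i', not a consonant. No change.
Final form: 'siwziffi'

siwziffi


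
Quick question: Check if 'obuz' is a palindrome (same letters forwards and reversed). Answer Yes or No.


Forward: 'obuz'
Reversed: 'zubo'
They differ.

No


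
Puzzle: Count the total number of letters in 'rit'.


Spell out 'rit' and number each letter: r(1), i(2), t(3). Total: 3 letters.

3


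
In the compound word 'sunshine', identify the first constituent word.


Split 'sunshine' into 'sun' + 'shine'. The first part is 'sun'.

sun


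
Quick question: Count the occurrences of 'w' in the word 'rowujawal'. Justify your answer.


Letter 'w' in 'rowujawal': found at position(s) 3, 7 = 2 occurrence(s).

2


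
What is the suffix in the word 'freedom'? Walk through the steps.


The word 'freedom' = 'free' (root) + '-dom' (suffix). The suffix is '-dom'.

dom


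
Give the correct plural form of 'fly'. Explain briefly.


Apply rule: Change -y to -ies (consonant + y). 'fly' becomes 'flies'.

flies


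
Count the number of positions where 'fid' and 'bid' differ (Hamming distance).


Alignment:
Position 1: 'f' vs 'b' = DIFFER
Position 2: 'i' vs 'i' = match
Position 3: 'd' vs 'd' = match
Total differences: 1

1


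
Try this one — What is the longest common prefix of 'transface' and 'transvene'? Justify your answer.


Compare from the start: 5 characters match: 'trans'. Mismatch at position 6: 'f' vs 'v'.

trans


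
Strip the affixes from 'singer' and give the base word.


Remove suffix '-er' from 'singer' to get root 'sing'.

sing


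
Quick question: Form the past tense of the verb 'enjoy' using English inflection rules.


Apply rule: Add -ed. 'enjoy' becomes 'enjoyed'.

enjoyed


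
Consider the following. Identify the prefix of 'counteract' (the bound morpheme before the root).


The word 'counteract' = 'counter' (prefix) + 'act' (root). The prefix is 'counter'.

counter


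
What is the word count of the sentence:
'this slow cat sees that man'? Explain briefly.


Split into words: this | slow | cat | sees | that | man = 6 words.

6


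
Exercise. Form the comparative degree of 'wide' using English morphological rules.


Apply comparative formation (ends in e: add -r): 'wide' -> 'wider'.

wider


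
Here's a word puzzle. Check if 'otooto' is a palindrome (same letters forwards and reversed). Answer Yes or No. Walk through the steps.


Forward: 'otooto'
Reversed: 'otooto'
They are identical.

Yes


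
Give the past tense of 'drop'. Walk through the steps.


Apply rule: Double final consonant and add -ed. 'drop' becomes 'dropped'.

dropped


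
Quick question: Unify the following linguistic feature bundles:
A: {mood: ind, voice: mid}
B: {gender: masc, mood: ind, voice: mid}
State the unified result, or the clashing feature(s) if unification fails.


Compare features:
gender: A=_ vs B=masc -> unified: masc
mood: A=ind vs B=ind -> unified: ind
voice: A=mid vs B=mid -> unified: mid
No clashes found.

Unified: {gender: masc, mood: ind, voice: mid}


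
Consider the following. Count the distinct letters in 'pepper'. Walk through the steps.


Unique letters in 'pepper': {e, p, r} = 3 distinct letters.

3


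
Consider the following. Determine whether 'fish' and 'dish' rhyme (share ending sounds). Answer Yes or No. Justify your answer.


Rime (stressed vowel + following sounds) of 'fish': -ish = /ɪʃ/
Rime of 'dish': -ish = /ɪʃ/
/ɪʃ/ and /ɪʃ/ are the same ending sound, so the words rhyme.

Yes


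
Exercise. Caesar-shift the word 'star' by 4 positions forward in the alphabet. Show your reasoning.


Shift each letter by 4: s -> w, t -> x, a -> e, r -> v. Result: 'wxev'.

wxev


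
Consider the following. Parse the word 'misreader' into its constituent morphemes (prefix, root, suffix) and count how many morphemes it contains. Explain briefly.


Step 1: Identify prefix: 'mis' (meaning: wrongly)
Step 2: Identify root: 'read'
Step 3: Identify suffix(es): 'er'
Decomposition: mis- (prefix: wrongly) + read (root) + -er (suffix: one who)
Total morphemes: 3

3 morphemes (mis- (prefix: wrongly) + read (root) + -er (suffix: one who))


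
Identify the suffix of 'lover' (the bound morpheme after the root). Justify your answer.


The word 'lover' = 'love' (root) + '-er' (suffix). The suffix is '-er'.

er


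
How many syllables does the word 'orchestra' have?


Break 'orchestra' into syllables: or-ches-tra -> or | ches | tra = 3 syllables

3 syllables


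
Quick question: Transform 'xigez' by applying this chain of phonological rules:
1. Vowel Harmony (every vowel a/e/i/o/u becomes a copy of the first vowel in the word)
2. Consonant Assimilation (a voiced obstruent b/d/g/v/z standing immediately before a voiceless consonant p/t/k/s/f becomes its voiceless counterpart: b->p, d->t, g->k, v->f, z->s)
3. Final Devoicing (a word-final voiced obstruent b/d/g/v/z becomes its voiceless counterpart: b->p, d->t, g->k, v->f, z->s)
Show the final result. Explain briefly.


Starting form: 'xigez'
Rule 1: Vowel Harmony: all vowels become 'i' (matching first vowel). 'xigez' -> 'xigiz'
Rule 2: Consonant Assimilation: no voiced obstruent (b/d/g/v/z) stands immediately before a voiceless consonant (p/t/k/s/f). No change.
Rule 3: Final Devoicing: word-final voiced obstruent 'z' becomes voiceless 's'. 'xigiz' -> 'xigis'
Final form: 'xigis'

xigis
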